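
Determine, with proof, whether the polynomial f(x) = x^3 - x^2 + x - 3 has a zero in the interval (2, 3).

f has no root in that interval.

Evaluate at the endpoints: f(2) = 3, f(3) = 18 — same sign (positive).
The derivative f'(x) = 3x^2 - 2x + 1 is a quadratic with discriminant (-2)² − 4·3·1 = -8 < 0; it never vanishes, so it is always positive (sign of the leading coefficient).
So f is strictly increasing; between 2 and 3 its values lie between f(2) = 3 and f(3) = 18, all positive. Therefore f has no root in (2, 3).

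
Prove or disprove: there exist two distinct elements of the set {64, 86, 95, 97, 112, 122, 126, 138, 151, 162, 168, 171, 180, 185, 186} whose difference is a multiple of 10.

86 mod 10 = 6 and 126 mod 10 = 6, so 126 − 86 = 40 = 4·10.

Yes: 86 and 126.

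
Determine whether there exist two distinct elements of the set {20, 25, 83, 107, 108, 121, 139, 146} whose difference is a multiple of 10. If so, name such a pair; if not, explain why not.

No such pair exists.

Two integers differ by a multiple of 10 exactly when they have the same residue mod 10. The residues are 20↦0, 25↦5, 83↦3, 107↦7, 108↦8, 121↦1, 139↦9, 146↦6.
These 8 residues are pairwise different, hence no difference of two elements is divisible by 10.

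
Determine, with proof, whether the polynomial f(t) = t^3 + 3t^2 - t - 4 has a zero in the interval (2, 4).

The endpoint values f(2) = 14 and f(4) = 104 are both positive. Claim: f(t) > 0 for every t in (2, 4).
Substitute t = 2 + u, where 0 < u < 2 on the interval. Expanding, f(2 + u) = u^3 + 9u^2 + 23u + 14.
The nonzero coefficients here are all positive, so for u > 0 every term is positive (or zero), and the constant term 14 is strictly positive.
So f is strictly positive on (2, 4); no root exists in the interval.

f has no root in that interval.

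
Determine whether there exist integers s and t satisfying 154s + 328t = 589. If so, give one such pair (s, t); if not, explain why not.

No such integers exist.

Both 154 and 328 are divisible by gcd(154, 328) = 2, hence so is any combination 154s + 328t.
However 589 leaves remainder 1 on division by 2.
Hence no integers s, t satisfy the equation.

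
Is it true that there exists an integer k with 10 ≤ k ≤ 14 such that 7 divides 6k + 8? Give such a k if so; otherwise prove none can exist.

For k = 10, 11, …, 14 the values of 6k + 8 modulo 7 are 5, 4, 3, 2, 1 respectively.
The residue 0 does not occur, so no k in [10, 14] makes 6k + 8 a multiple of 7.

No such integer k in that range exists.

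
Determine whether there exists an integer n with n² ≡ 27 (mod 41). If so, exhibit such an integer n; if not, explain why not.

There is no such integer.

41 is prime, so by Euler's criterion 27 is a square mod 41 iff 27^((41−1)/2) = 27^20 ≡ 1 (mod 41).
Squaring successively (mod 41): 27^2 = 729 ≡ 32; 27^4 ≡ 32² = 1024 ≡ 40; 27^8 ≡ 40² = 1600 ≡ 1; 27^16 ≡ 1² = 1 ≡ 1.
Since 20 = 16 + 4, 27^20 ≡ 1 · 40; multiplying out mod 41: 1·40 = 40 ≡ 40. Thus 27^20 ≡ 40 ≡ −1 (mod 41).
By Euler's criterion 27 is a quadratic non-residue mod 41: no n satisfies n² ≡ 27 (mod 41).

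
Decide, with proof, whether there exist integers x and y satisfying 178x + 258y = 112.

x = 76, y = -52

Every value of 178x + 258y is a multiple of gcd(178, 258) = 2; since 2 ∣ 112, solutions exist.
Dividing through by 2 reduces the equation to 89x + 129y = 56.
Run the Euclidean algorithm on 129 and 89: 129 = 1·89 + 40, 89 = 2·40 + 9, 40 = 4·9 + 4, 9 = 2·4 + 1, 4 = 4·1 + 0.
Working back up the chain: 1 = 9 − 2·4 = 9 − 2·(40 − 4·9) = −2·40 + 9·9 = −2·40 + 9·(89 − 2·40) = 9·89 − 20·40 = 9·89 − 20·(129 − 1·89) = −20·129 + 29·89. So 89·29 + 129·(-20) = 1.
Multiplying through by 56: x = 29·56 = 1624, y = (-20)·56 = -1120 is a solution.
Subtracting 12·129 from x and adding 12·89 to y gives the tidier solution (76, -52).
Indeed 178·76 + 258·(-52) = 13528 − 13416 = 112.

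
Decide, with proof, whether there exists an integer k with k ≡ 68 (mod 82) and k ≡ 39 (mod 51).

The moduli 82 and 51 are coprime, so by the Chinese Remainder Theorem a unique solution modulo 4182 exists.
Write k = 68 + 82t and require 68 + 82t ≡ 39 (mod 51), i.e. 82t ≡ 22 (mod 51).
82 ≡ 31 (mod 51), so this reads 31t ≡ 22 (mod 51). Note 31·28 = 868 ≡ 1 (mod 51) (as 868 − 1 = 17·51), so 31⁻¹ ≡ 28.
Multiplying by 28: t ≡ 28·22 = 616 ≡ 4 (mod 51).
With t = 4: k = 68 + 82·4 = 396.
Indeed 396 ≡ 68 (mod 82) and 396 ≡ 39 (mod 51).

k = 396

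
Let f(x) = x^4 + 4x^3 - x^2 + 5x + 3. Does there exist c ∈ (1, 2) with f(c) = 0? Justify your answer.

f(1) = 12 and f(2) = 57, both positive, so a sign-change argument is unavailable; we show f keeps this sign on the whole interval.
Substitute x = 1 + u, where 0 < u < 1 on the interval. Expanding, f(1 + u) = u^4 + 8u^3 + 17u^2 + 19u + 12.
The nonzero coefficients here are all positive, so for u > 0 every term is positive (or zero), and the constant term 12 is strictly positive.
So f is strictly positive on (1, 2); no root exists in the interval.

No such root exists.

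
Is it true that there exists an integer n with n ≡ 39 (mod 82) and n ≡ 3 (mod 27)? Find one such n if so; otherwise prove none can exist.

n = 1515

The moduli 82 and 27 are coprime, so by the Chinese Remainder Theorem a unique solution modulo 2214 exists.
Write n = 39 + 82t and require 39 + 82t ≡ 3 (mod 27), i.e. 82t ≡ 18 (mod 27).
82 ≡ 1 (mod 27), so this reads 1t ≡ 18 (mod 27). So t ≡ 18 (mod 27).
With t = 18: n = 39 + 82·18 = 1515.
Verify: 1515 = 18·82 + 39 and 1515 = 56·27 + 3. ✓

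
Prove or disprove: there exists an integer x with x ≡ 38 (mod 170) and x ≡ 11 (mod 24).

No such integer exists.

Reduce both congruences modulo 2, which divides 170 and 24: they say x ≡ 38 (mod 2) and x ≡ 11 (mod 2).
But 38 mod 2 = 0 while 11 mod 2 = 1, a contradiction.
Therefore no such x exists.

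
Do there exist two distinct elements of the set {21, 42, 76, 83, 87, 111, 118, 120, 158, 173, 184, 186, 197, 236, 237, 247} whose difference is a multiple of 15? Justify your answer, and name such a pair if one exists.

The pair (21, 111) works.

Reduce each element mod 15: 21↦6, 42↦12, 76↦1, 83↦8, 87↦12, 111↦6, 118↦13, 120↦0, 158↦8, 173↦8, 184↦4, 186↦6, 197↦2, 236↦11, 237↦12, 247↦7. The residue 6 repeats (at 21 and 111), and 111 − 21 = 90 = 6·15.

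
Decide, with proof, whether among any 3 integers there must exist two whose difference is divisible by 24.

No; for instance {9, 10, 11} is a counterexample.

Try 3 consecutive integers, 9, 10, 11. Their remainders mod 24 are 9, 10, 11 — pairwise different, as any 3 ≤ 24 consecutive integers have distinct residues.
Any two of them differ by at most 2 < 24 and by at least 1, so no difference is a multiple of 24.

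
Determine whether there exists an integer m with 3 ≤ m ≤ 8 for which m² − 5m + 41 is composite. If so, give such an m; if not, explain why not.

m = 8

At m = 8: 8² − 5·8 + 41 = 65 = 5·13, which is composite.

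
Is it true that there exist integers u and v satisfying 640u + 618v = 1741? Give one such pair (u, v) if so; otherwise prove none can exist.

Any value of 640u + 618v is a multiple of gcd(640, 618) = 2.
However 1741 leaves remainder 1 on division by 2.
So the equation is unsolvable over ℤ.

No such integers exist.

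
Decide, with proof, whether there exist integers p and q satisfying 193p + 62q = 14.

Since gcd(193, 62) = 1, every integer is an integer combination of 193 and 62.
Run the Euclidean algorithm on 193 and 62: 193 = 3·62 + 7, 62 = 8·7 + 6, 7 = 1·6 + 1, 6 = 6·1 + 0.
Working back up the chain: 1 = 7 − 1·6 = 7 − (62 − 8·7) = −62 + 9·7 = −62 + 9·(193 − 3·62) = 9·193 − 28·62. So 193·9 + 62·(-28) = 1.
Scaling by 14 gives the particular solution (p, q) = (126, -392).
Subtracting 2·62 from p and adding 2·193 to q gives the tidier solution (2, -6).
Indeed 193·2 + 62·(-6) = 386 − 372 = 14.

p = 2, q = -6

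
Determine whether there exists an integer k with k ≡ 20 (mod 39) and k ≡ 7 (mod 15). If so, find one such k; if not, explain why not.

gcd(39, 15) = 3. If k ≡ 20 (mod 39) and k ≡ 7 (mod 15), then k ≡ 20 (mod 3) and k ≡ 7 (mod 3).
These are incompatible: 20 − 7 = 13 is not divisible by 3.
Hence the system has no solution.

No, no such integer exists.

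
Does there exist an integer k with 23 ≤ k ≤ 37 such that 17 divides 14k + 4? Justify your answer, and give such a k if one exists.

At k = 23 the value 326 is not a multiple of 17. Try k = 24: 14·24 + 4 = 340 = 20·17, which is divisible by 17.

k = 24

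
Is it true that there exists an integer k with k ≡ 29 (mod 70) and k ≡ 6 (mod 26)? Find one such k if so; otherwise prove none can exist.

No such integer exists.

Reduce both congruences modulo 2, which divides 70 and 26: they say k ≡ 29 (mod 2) and k ≡ 6 (mod 2).
But 29 mod 2 = 1 while 6 mod 2 = 0, a contradiction.
So no integer satisfies both congruences.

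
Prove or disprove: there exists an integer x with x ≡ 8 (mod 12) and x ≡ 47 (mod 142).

gcd(12, 142) = 2. If x ≡ 8 (mod 12) and x ≡ 47 (mod 142), then x ≡ 8 (mod 2) and x ≡ 47 (mod 2).
However 8 ≡ 0 and 47 ≡ 1 (mod 2), and 0 ≠ 1.
So no integer satisfies both congruences.

There is no such integer.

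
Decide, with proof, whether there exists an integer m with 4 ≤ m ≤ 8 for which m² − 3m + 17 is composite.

At m = 8: 8² − 3·8 + 17 = 57 = 3·19, which is composite.

m = 8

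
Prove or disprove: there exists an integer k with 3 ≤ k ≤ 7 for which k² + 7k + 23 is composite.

k = 7

At k = 7: 7² + 7·7 + 23 = 121 = 11·11, which is composite.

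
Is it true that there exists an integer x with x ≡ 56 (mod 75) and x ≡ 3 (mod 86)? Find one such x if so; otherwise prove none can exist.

x = 6281

The moduli 75 and 86 are coprime, so by the Chinese Remainder Theorem a unique solution modulo 6450 exists.
Any solution of the first congruence is x = 56 + 75t; substituting into the second, 75t ≡ 3 − 56 ≡ 33 (mod 86).
Invert 75 mod 86 by the Euclidean algorithm: 86 = 1·75 + 11, 75 = 6·11 + 9, 11 = 1·9 + 2, 9 = 4·2 + 1, 2 = 2·1 + 0; back-substituting, 1 = 9 − 4·2 = 9 − 4·(11 − 1·9) = −4·11 + 5·9 = −4·11 + 5·(75 − 6·11) = 5·75 − 34·11 = 5·75 − 34·(86 − 1·75) = −34·86 + 39·75. Hence 75·39 ≡ 1, so 75⁻¹ ≡ 39 (mod 86).
Multiplying by 39: t ≡ 39·33 = 1287 ≡ 83 (mod 86).
Taking t = 83 gives x = 56 + 75·83 = 6281.
Indeed 6281 ≡ 56 (mod 75) and 6281 ≡ 3 (mod 86).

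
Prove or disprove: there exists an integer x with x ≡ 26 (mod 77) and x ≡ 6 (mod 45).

x = 411

The moduli 77 and 45 are coprime, so by the Chinese Remainder Theorem a unique solution modulo 3465 exists.
Write x = 26 + 77t and require 26 + 77t ≡ 6 (mod 45), i.e. 77t ≡ 25 (mod 45).
77 ≡ 32 (mod 45), so this reads 32t ≡ 25 (mod 45). Invert 32 mod 45 by the Euclidean algorithm: 45 = 1·32 + 13, 32 = 2·13 + 6, 13 = 2·6 + 1, 6 = 6·1 + 0; back-substituting, 1 = 13 − 2·6 = 13 − 2·(32 − 2·13) = −2·32 + 5·13 = −2·32 + 5·(45 − 1·32) = 5·45 − 7·32. Hence 32·(-7) ≡ 1, so 32⁻¹ ≡ -7 ≡ 38 (mod 45).
Therefore t ≡ 38·25 = 950 ≡ 5 (mod 45).
Taking t = 5 gives x = 26 + 77·5 = 411.
Indeed 411 ≡ 26 (mod 77) and 411 ≡ 6 (mod 45).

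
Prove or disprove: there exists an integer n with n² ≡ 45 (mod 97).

No, no such integer exists.

97 is prime, so by Euler's criterion 45 is a square mod 97 iff 45^((97−1)/2) = 45^48 ≡ 1 (mod 97).
Repeated squaring mod 97: 45^2 = 2025 ≡ 85; 45^4 ≡ 85² = 7225 ≡ 47; 45^8 ≡ 47² = 2209 ≡ 75; 45^16 ≡ 75² = 5625 ≡ 96; 45^32 ≡ 96² = 9216 ≡ 1.
Since 48 = 32 + 16, 45^48 ≡ 1 · 96; multiplying out mod 97: 1·96 = 96 ≡ 96. Thus 45^48 ≡ 96 ≡ −1 (mod 97).
By Euler's criterion 45 is a quadratic non-residue mod 97: no n satisfies n² ≡ 45 (mod 97).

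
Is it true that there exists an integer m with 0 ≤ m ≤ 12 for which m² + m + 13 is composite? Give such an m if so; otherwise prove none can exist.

At m = 11: 11² + 11 + 13 = 145 = 5·29, which is composite.

m = 11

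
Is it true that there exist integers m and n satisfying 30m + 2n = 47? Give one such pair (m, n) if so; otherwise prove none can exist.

Any value of 30m + 2n is a multiple of gcd(30, 2) = 2.
But 47 = 2·23 + 1, so 2 ∤ 47.
So the equation is unsolvable over ℤ.

There are no such integers.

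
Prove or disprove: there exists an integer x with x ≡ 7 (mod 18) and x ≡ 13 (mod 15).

gcd(18, 15) = 3. A simultaneous solution exists iff 7 ≡ 13 (mod 3); here 7 mod 3 = 1 = 13 mod 3, so it does.
Step through x = 7, 7 + 18, 7 + 2·18, …: the values 7, 25, 43 reduce mod 15 to 7, 10, 13. The value 43 hits 13.
Check: 43 mod 18 = 7, 43 mod 15 = 13. ✓

x = 43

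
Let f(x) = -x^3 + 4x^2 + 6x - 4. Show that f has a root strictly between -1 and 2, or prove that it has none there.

f(-1) = -5 and f(2) = 16, which have opposite signs.
As a polynomial, f is continuous on every closed interval.
By the Intermediate Value Theorem, f takes the value 0 somewhere in the open interval.

Yes, f has a root in the interval.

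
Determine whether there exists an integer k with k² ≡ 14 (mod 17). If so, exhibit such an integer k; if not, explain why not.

Since (17 − k)² ≡ k² (mod 17), it suffices to square k = 0, 1, …, 8: the residues are 0, 1, 4, 9, 16, 8, 2, 15, 13.
The set of squares mod 17 is therefore {0, 1, 2, 4, 8, 9, 13, 15, 16}, which does not contain 14.
Therefore k² ≡ 14 (mod 17) has no solution.

No, no such integer exists.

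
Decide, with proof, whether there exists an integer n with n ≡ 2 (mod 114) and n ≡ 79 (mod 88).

Both moduli are multiples of 2 = gcd(114, 88), so any solution would satisfy n ≡ 2 and n ≡ 79 modulo 2 simultaneously.
However 2 ≡ 0 and 79 ≡ 1 (mod 2), and 0 ≠ 1.
So no integer satisfies both congruences.

There is no such integer.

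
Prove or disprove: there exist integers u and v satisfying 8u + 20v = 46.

gcd(8, 20) = 4, so every integer of the form 8u + 20v is a multiple of 4.
But 46 = 4·11 + 2, so 4 ∤ 46.
So the equation is unsolvable over ℤ.

No, no such integers exist.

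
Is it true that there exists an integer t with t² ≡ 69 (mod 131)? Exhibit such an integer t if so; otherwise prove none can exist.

No, no such integer exists.

131 is prime, so by Euler's criterion 69 is a square mod 131 iff 69^((131−1)/2) = 69^65 ≡ 1 (mod 131).
Repeated squaring mod 131: 69^2 = 4761 ≡ 45; 69^4 ≡ 45² = 2025 ≡ 60; 69^8 ≡ 60² = 3600 ≡ 63; 69^16 ≡ 63² = 3969 ≡ 39; 69^32 ≡ 39² = 1521 ≡ 80; 69^64 ≡ 80² = 6400 ≡ 112.
Since 65 = 64 + 1, 69^65 ≡ 112 · 69; multiplying out mod 131: 112·69 = 7728 ≡ 130. Thus 69^65 ≡ 130 ≡ −1 (mod 131).
The value −1 means 69 is a non-residue modulo 131, so t² ≡ 69 (mod 131) is impossible.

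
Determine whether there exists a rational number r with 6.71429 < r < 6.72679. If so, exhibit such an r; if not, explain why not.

Multiplying by 18: 18·6.71429 = 120.85722 and 18·6.72679 = 121.08222, so the integer 121 lies strictly between them.
So r = 121/18 works: it is a ratio of integers, and dividing 18·6.71429 < 121 < 18·6.72679 through by 18 gives 6.71429 < 121/18 < 6.72679.

r = 121/18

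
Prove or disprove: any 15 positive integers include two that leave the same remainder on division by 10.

There are exactly 10 possible remainders on division by 10.
Placing 15 integers into 10 classes, some class receives at least two — say a and b.
That is, a and b leave the same remainder on division by 10, as claimed.

Yes, this is always true.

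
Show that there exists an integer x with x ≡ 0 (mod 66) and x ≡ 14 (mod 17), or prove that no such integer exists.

The moduli 66 and 17 are coprime, so by the Chinese Remainder Theorem a unique solution modulo 1122 exists.
Any solution of the first congruence is x = 0 + 66t; substituting into the second, 66t ≡ 14 − 0 ≡ 14 (mod 17).
66 ≡ 15 (mod 17), so this reads 15t ≡ 14 (mod 17). Since 15·8 = 120 = 7·17 + 1, the inverse of 15 mod 17 is 8.
Multiplying by 8: t ≡ 8·14 = 112 ≡ 10 (mod 17).
Taking t = 10 gives x = 0 + 66·10 = 660.
Indeed 660 ≡ 0 (mod 66) and 660 ≡ 14 (mod 17).

x = 660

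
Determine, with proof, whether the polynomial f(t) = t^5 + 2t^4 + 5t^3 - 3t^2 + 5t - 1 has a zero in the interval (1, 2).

The endpoint values f(1) = 9 and f(2) = 101 are both positive. Claim: f(t) > 0 for every t in (1, 2).
Substitute t = 1 + u, where 0 < u < 1 on the interval. Expanding, f(1 + u) = u^5 + 7u^4 + 23u^3 + 34u^2 + 27u + 9.
The nonzero coefficients here are all positive, so for u > 0 every term is positive (or zero), and the constant term 9 is strictly positive.
So f is strictly positive on (1, 2); no root exists in the interval.

f has no root in that interval.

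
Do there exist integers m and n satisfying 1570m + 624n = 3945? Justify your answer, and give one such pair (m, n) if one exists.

No, no such integers exist.

Both 1570 and 624 are divisible by gcd(1570, 624) = 2, hence so is any combination 1570m + 624n.
But 3945 = 2·1972 + 1, so 2 ∤ 3945.
So the equation is unsolvable over ℤ.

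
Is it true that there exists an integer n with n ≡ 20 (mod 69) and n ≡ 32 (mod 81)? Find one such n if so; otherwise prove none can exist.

n = 1814

Here gcd(69, 81) = 3, and both 20 and 32 leave remainder 2 mod 3, so the system is consistent.
Write n = 20 + 69t. Then 69t ≡ 32 − 20 ≡ 12 (mod 81); dividing through by 3 gives 23t ≡ 4 (mod 27).
Invert 23 mod 27 by the Euclidean algorithm: 27 = 1·23 + 4, 23 = 5·4 + 3, 4 = 1·3 + 1, 3 = 3·1 + 0; back-substituting, 1 = 4 − 1·3 = 4 − (23 − 5·4) = −23 + 6·4 = −23 + 6·(27 − 1·23) = 6·27 − 7·23. Hence 23·(-7) ≡ 1, so 23⁻¹ ≡ -7 ≡ 20 (mod 27).
Therefore t ≡ 20·4 = 80 ≡ 26 (mod 27).
Then n = 20 + 69·26 = 1814.
Verify: 1814 = 26·69 + 20 and 1814 = 22·81 + 32. ✓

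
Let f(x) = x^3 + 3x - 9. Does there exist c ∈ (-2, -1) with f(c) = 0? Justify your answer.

Evaluate at the endpoints: f(-2) = -23, f(-1) = -13 — same sign (negative).
f'(x) = 3x^2 + 3 has discriminant 0² − 4·3·3 = -36 < 0, so f' has no real roots and is positive for every real x.
So f is strictly increasing; between -2 and -1 its values lie between f(-2) = -23 and f(-1) = -13, all negative. Therefore f has no root in (-2, -1).

No such root exists.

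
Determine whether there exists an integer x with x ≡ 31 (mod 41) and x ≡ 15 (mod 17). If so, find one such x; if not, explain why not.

gcd(41, 17) = 1, so the Chinese Remainder Theorem guarantees exactly one residue class mod 697 satisfying both.
Write x = 31 + 41t and require 31 + 41t ≡ 15 (mod 17), i.e. 41t ≡ 1 (mod 17).
41 ≡ 7 (mod 17), so this reads 7t ≡ 1 (mod 17). To invert 7 modulo 17: 17 = 2·7 + 3, 7 = 2·3 + 1, 3 = 3·1 + 0, and unwinding, 1 = 7 − 2·3 = 7 − 2·(17 − 2·7) = −2·17 + 5·7. Thus 7⁻¹ ≡ 5 (mod 17).
Multiplying by 5: t ≡ 5·1 = 5 (mod 17).
Taking t = 5 gives x = 31 + 41·5 = 236.
Indeed 236 ≡ 31 (mod 41) and 236 ≡ 15 (mod 17).

x = 236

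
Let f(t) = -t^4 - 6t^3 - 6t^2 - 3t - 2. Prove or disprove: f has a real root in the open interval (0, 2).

f(0) = -2 and f(2) = -96, both negative, so a sign-change argument is unavailable; we show f keeps this sign on the whole interval.
Every nonzero coefficient of f(t) = -t^4 - 6t^3 - 6t^2 - 3t - 2 is negative; for t > 0 each term then has that sign, and the constant term -2 is strictly negative.
So f is strictly negative on (0, 2); no root exists in the interval.

No.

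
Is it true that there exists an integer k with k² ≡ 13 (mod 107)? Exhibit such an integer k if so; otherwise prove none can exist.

Take k = 86. Then 86² = 7396 = 69·107 + 13, so 86² ≡ 13 (mod 107).

k = 86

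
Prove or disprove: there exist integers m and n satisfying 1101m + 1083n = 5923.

Both 1101 and 1083 are divisible by gcd(1101, 1083) = 3, hence so is any combination 1101m + 1083n.
However 5923 leaves remainder 1 on division by 3.
Hence no integers m, n satisfy the equation.

No, no such integers exist.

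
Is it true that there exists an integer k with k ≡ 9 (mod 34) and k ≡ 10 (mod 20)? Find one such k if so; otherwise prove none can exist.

No such integer exists.

gcd(34, 20) = 2. If k ≡ 9 (mod 34) and k ≡ 10 (mod 20), then k ≡ 9 (mod 2) and k ≡ 10 (mod 2).
But 9 mod 2 = 1 while 10 mod 2 = 0, a contradiction.
So no integer satisfies both congruences.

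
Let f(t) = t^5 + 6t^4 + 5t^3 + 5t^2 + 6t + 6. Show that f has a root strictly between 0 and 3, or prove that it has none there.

No such root exists.

f(0) = 6 and f(3) = 933, both positive, so a sign-change argument is unavailable; we show f keeps this sign on the whole interval.
Every nonzero coefficient of f(t) = t^5 + 6t^4 + 5t^3 + 5t^2 + 6t + 6 is positive; for t > 0 each term then has that sign, and the constant term 6 is strictly positive.
Therefore f(t) > 0 throughout (0, 3), and f has no zero there.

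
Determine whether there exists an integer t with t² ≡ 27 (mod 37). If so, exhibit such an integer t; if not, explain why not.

t = 8

t = 8 works: 8² = 64, and 64 − 27 = 37 = 1·37.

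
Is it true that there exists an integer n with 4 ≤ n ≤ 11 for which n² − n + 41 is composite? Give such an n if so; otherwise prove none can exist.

The values for n = 4, 5, …, 11 are 53, 61, 71, 83, 97, 113, 131, 151, and each of these is prime.
So no value in the range makes the expression composite.

No, no such integer n in that range exists.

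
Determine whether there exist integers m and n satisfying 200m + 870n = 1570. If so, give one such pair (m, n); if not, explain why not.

Every value of 200m + 870n is a multiple of gcd(200, 870) = 10; since 10 ∣ 1570, solutions exist.
Dividing through by 10 reduces the equation to 20m + 87n = 157.
Euclidean algorithm: 87 = 4·20 + 7, 20 = 2·7 + 6, 7 = 1·6 + 1, 6 = 6·1 + 0.
Back-substituting, 1 = 7 − 1·6 = 7 − (20 − 2·7) = −20 + 3·7 = −20 + 3·(87 − 4·20) = 3·87 − 13·20; that is, 20·(-13) + 87·3 = 1.
Times 157: 20·(-2041) + 87·471 = 157, so (-2041, 471) solves it.
The general solution is m = -2041 + 87k, n = 471 − 20k; taking k = 24 gives the smaller pair m = 47, n = -9.
Check: 200·47 + 870·(-9) = 9400 − 7830 = 1570. ✓

m = 47, n = -9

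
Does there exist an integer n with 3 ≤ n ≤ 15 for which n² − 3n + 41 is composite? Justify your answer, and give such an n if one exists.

At n = 14: 14² − 3·14 + 41 = 195 = 3·65, which is composite.

n = 14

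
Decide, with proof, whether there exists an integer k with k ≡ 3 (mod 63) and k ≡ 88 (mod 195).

No such integer exists.

gcd(63, 195) = 3. If k ≡ 3 (mod 63) and k ≡ 88 (mod 195), then k ≡ 3 (mod 3) and k ≡ 88 (mod 3).
But 3 mod 3 = 0 while 88 mod 3 = 1, a contradiction.
Hence the system has no solution.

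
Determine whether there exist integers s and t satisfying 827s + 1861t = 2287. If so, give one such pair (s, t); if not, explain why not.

s = 1749, t = -776

Since gcd(827, 1861) = 1, every integer is an integer combination of 827 and 1861.
Dividing repeatedly: 1861 = 2·827 + 207, 827 = 3·207 + 206, 207 = 1·206 + 1, 206 = 206·1 + 0.
Back-substituting, 1 = 207 − 1·206 = 207 − (827 − 3·207) = −827 + 4·207 = −827 + 4·(1861 − 2·827) = 4·1861 − 9·827; that is, 827·(-9) + 1861·4 = 1.
Scaling by 2287 gives the particular solution (s, t) = (-20583, 9148).
The general solution is s = -20583 + 1861k, t = 9148 − 827k; taking k = 12 gives the smaller pair s = 1749, t = -776.
Check: 827·1749 + 1861·(-776) = 1446423 − 1444136 = 2287. ✓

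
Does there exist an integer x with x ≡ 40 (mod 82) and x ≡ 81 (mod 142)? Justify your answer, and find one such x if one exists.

gcd(82, 142) = 2. If x ≡ 40 (mod 82) and x ≡ 81 (mod 142), then x ≡ 40 (mod 2) and x ≡ 81 (mod 2).
However 40 ≡ 0 and 81 ≡ 1 (mod 2), and 0 ≠ 1.
Therefore no such x exists.

There is no such integer.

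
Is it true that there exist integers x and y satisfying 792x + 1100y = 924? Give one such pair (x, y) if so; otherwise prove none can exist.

Every value of 792x + 1100y is a multiple of gcd(792, 1100) = 44; since 44 ∣ 924, solutions exist.
Dividing through by 44 reduces the equation to 18x + 25y = 21.
Dividing repeatedly: 25 = 1·18 + 7, 18 = 2·7 + 4, 7 = 1·4 + 3, 4 = 1·3 + 1, 3 = 3·1 + 0.
Back-substituting, 1 = 4 − 1·3 = 4 − (7 − 1·4) = −7 + 2·4 = −7 + 2·(18 − 2·7) = 2·18 − 5·7 = 2·18 − 5·(25 − 1·18) = −5·25 + 7·18; that is, 18·7 + 25·(-5) = 1.
Scaling by 21 gives the particular solution (x, y) = (147, -105).
Subtracting 5·25 from x and adding 5·18 to y gives the tidier solution (22, -15).
Check: 792·22 + 1100·(-15) = 17424 − 16500 = 924. ✓

x = 22, y = -15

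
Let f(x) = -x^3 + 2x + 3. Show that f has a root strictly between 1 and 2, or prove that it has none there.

f(1) = 4 and f(2) = -1, which have opposite signs.
Since f is a polynomial it is continuous on [1, 2].
By the Intermediate Value Theorem f must vanish at some point of (1, 2).

Such a root exists.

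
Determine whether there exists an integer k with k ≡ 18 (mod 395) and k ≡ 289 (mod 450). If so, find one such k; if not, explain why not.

gcd(395, 450) = 5. If k ≡ 18 (mod 395) and k ≡ 289 (mod 450), then k ≡ 18 (mod 5) and k ≡ 289 (mod 5).
However 18 ≡ 3 and 289 ≡ 4 (mod 5), and 3 ≠ 4.
Therefore no such k exists.

There is no such integer.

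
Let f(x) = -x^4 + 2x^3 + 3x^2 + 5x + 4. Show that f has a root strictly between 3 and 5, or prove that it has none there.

Such a root exists.

f(3) = 19 and f(5) = -271, which have opposite signs.
As a polynomial, f is continuous on every closed interval.
By the Intermediate Value Theorem, f takes the value 0 somewhere in the open interval.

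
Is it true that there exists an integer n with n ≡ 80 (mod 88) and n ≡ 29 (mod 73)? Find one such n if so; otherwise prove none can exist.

n = 4920

Since 88 and 73 share no common factor, CRT says the pair of congruences has a solution (unique mod 6424).
Write n = 80 + 88t and require 80 + 88t ≡ 29 (mod 73), i.e. 88t ≡ 22 (mod 73).
88 ≡ 15 (mod 73), so this reads 15t ≡ 22 (mod 73). Invert 15 mod 73 by the Euclidean algorithm: 73 = 4·15 + 13, 15 = 1·13 + 2, 13 = 6·2 + 1, 2 = 2·1 + 0; back-substituting, 1 = 13 − 6·2 = 13 − 6·(15 − 1·13) = −6·15 + 7·13 = −6·15 + 7·(73 − 4·15) = 7·73 − 34·15. Hence 15·(-34) ≡ 1, so 15⁻¹ ≡ -34 ≡ 39 (mod 73).
Multiplying by 39: t ≡ 39·22 = 858 ≡ 55 (mod 73).
Taking t = 55 gives n = 80 + 88·55 = 4920.
Verify: 4920 = 55·88 + 80 and 4920 = 67·73 + 29. ✓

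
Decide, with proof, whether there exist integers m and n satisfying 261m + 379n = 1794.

Since gcd(261, 379) = 1, every integer is an integer combination of 261 and 379.
Euclidean algorithm: 379 = 1·261 + 118, 261 = 2·118 + 25, 118 = 4·25 + 18, 25 = 1·18 + 7, 18 = 2·7 + 4, 7 = 1·4 + 3, 4 = 1·3 + 1, 3 = 3·1 + 0.
Unwinding: 1 = 4 − 1·3 = 4 − (7 − 1·4) = −7 + 2·4 = −7 + 2·(18 − 2·7) = 2·18 − 5·7 = 2·18 − 5·(25 − 1·18) = −5·25 + 7·18 = −5·25 + 7·(118 − 4·25) = 7·118 − 33·25 = 7·118 − 33·(261 − 2·118) = −33·261 + 73·118 = −33·261 + 73·(379 − 1·261) = 73·379 − 106·261, i.e. 261·(-106) + 379·73 = 1.
Multiplying through by 1794: m = (-106)·1794 = -190164, n = 73·1794 = 130962 is a solution.
Shifting by a multiple of (379, −261) keeps it a solution: m = -190164 + 502·379 = 94, n = 130962 − 502·261 = -60.
Check: 261·94 + 379·(-60) = 24534 − 22740 = 1794. ✓

m = 94, n = -60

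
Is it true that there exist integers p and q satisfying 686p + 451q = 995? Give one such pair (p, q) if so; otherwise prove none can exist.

p = 81, q = -121

686 and 451 are coprime, so 686p + 451q ranges over all of ℤ.
Euclidean algorithm: 686 = 1·451 + 235, 451 = 1·235 + 216, 235 = 1·216 + 19, 216 = 11·19 + 7, 19 = 2·7 + 5, 7 = 1·5 + 2, 5 = 2·2 + 1, 2 = 2·1 + 0.
Working back up the chain: 1 = 5 − 2·2 = 5 − 2·(7 − 1·5) = −2·7 + 3·5 = −2·7 + 3·(19 − 2·7) = 3·19 − 8·7 = 3·19 − 8·(216 − 11·19) = −8·216 + 91·19 = −8·216 + 91·(235 − 1·216) = 91·235 − 99·216 = 91·235 − 99·(451 − 1·235) = −99·451 + 190·235 = −99·451 + 190·(686 − 1·451) = 190·686 − 289·451. So 686·190 + 451·(-289) = 1.
Scaling by 995 gives the particular solution (p, q) = (189050, -287555).
The general solution is p = 189050 + 451k, q = -287555 − 686k; taking k = -419 gives the smaller pair p = 81, q = -121.
Check: 686·81 + 451·(-121) = 55566 − 54571 = 995. ✓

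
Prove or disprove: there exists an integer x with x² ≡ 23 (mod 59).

59 is prime, so by Euler's criterion 23 is a square mod 59 iff 23^((59−1)/2) = 23^29 ≡ 1 (mod 59).
Squaring successively (mod 59): 23^2 = 529 ≡ 57; 23^4 ≡ 57² = 3249 ≡ 4; 23^8 ≡ 4² = 16 ≡ 16; 23^16 ≡ 16² = 256 ≡ 20.
Since 29 = 16 + 8 + 4 + 1, 23^29 ≡ 20 · 16 · 4 · 23; multiplying out mod 59: 20·16 = 320 ≡ 25, then 25·4 = 100 ≡ 41, then 41·23 = 943 ≡ 58. Thus 23^29 ≡ 58 ≡ −1 (mod 59).
The value −1 means 23 is a non-residue modulo 59, so x² ≡ 23 (mod 59) is impossible.

No, no such integer exists.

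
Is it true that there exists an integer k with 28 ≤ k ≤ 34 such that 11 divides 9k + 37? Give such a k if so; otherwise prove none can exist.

At k = 28, 9·28 + 37 = 289 ≡ 3 (mod 11), and each step in k adds 9, giving residues 3, 1, 10, 8, 6, 4, 2 for k = 28, 29, …, 34.
None is 0, so 11 never divides 9k + 37 on this range.

No such integer k in that range exists.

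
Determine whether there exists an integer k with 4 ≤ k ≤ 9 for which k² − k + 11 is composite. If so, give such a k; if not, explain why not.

No such integer k in that range exists.

The values for k = 4, 5, …, 9 are 23, 31, 41, 53, 67, 83, and each of these is prime.
So no value in the range makes the expression composite.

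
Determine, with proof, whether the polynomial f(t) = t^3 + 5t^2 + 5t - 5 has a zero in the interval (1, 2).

f has no root in that interval.

The endpoint values f(1) = 6 and f(2) = 33 are both positive. Claim: f(t) > 0 for every t in (1, 2).
Shift to the endpoint 1: with t = 1 + u (0 < u < 1), one computes f(1 + u) = u^3 + 8u^2 + 18u + 6.
The nonzero coefficients here are all positive, so for u > 0 every term is positive (or zero), and the constant term 6 is strictly positive.
Therefore f(t) > 0 throughout (1, 2), and f has no zero there.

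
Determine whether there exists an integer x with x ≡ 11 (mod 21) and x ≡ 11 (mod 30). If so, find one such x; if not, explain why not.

x = 11

The moduli are not coprime: gcd(21, 30) = 3. Compatibility requires 3 ∣ (11 − 11) = 0, which holds, so solutions exist.
The smallest candidate x = 11 works directly: 11 ≡ 11 (mod 30).
Verify: 11 = 0·21 + 11 and 11 = 0·30 + 11. ✓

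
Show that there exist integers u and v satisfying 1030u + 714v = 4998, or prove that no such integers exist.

Since gcd(1030, 714) = 2 and 4998 = 2·2499, Bézout's identity guarantees a solution.
Dividing through by 2 reduces the equation to 515u + 357v = 2499.
Euclidean algorithm: 515 = 1·357 + 158, 357 = 2·158 + 41, 158 = 3·41 + 35, 41 = 1·35 + 6, 35 = 5·6 + 5, 6 = 1·5 + 1, 5 = 5·1 + 0.
Back-substituting, 1 = 6 − 1·5 = 6 − (35 − 5·6) = −35 + 6·6 = −35 + 6·(41 − 1·35) = 6·41 − 7·35 = 6·41 − 7·(158 − 3·41) = −7·158 + 27·41 = −7·158 + 27·(357 − 2·158) = 27·357 − 61·158 = 27·357 − 61·(515 − 1·357) = −61·515 + 88·357; that is, 515·(-61) + 357·88 = 1.
Scaling by 2499 gives the particular solution (u, v) = (-152439, 219912).
Adding 427·357 to u and subtracting 427·515 from v gives the tidier solution (0, 7).
Indeed 1030·0 + 714·7 = 0 + 4998 = 4998.

u = 0, v = 7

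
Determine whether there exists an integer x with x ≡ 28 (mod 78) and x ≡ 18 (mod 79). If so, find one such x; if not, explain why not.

x = 808

Since 78 and 79 share no common factor, CRT says the pair of congruences has a solution (unique mod 6162).
Any solution of the first congruence is x = 28 + 78t; substituting into the second, 78t ≡ 18 − 28 ≡ 69 (mod 79).
Invert 78 mod 79 by the Euclidean algorithm: 79 = 1·78 + 1, 78 = 78·1 + 0; back-substituting, 1 = 79 − 1·78. Hence 78·(-1) ≡ 1, so 78⁻¹ ≡ -1 ≡ 78 (mod 79).
Multiplying by 78: t ≡ 78·69 = 5382 ≡ 10 (mod 79).
Taking t = 10 gives x = 28 + 78·10 = 808.
Verify: 808 = 10·78 + 28 and 808 = 10·79 + 18. ✓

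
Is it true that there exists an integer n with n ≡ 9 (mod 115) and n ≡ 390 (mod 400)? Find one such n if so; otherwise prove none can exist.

No, no such integer exists.

gcd(115, 400) = 5. If n ≡ 9 (mod 115) and n ≡ 390 (mod 400), then n ≡ 9 (mod 5) and n ≡ 390 (mod 5).
But 9 mod 5 = 4 while 390 mod 5 = 0, a contradiction.
Therefore no such n exists.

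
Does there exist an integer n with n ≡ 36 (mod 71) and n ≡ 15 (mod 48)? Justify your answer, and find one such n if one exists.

n = 3231

gcd(71, 48) = 1, so the Chinese Remainder Theorem guarantees exactly one residue class mod 3408 satisfying both.
Any solution of the first congruence is n = 36 + 71t; substituting into the second, 71t ≡ 15 − 36 ≡ 27 (mod 48).
71 ≡ 23 (mod 48), so this reads 23t ≡ 27 (mod 48). Note 23·23 = 529 ≡ 1 (mod 48) (as 529 − 1 = 11·48), so 23⁻¹ ≡ 23.
Therefore t ≡ 23·27 = 621 ≡ 45 (mod 48).
With t = 45: n = 36 + 71·45 = 3231.
Indeed 3231 ≡ 36 (mod 71) and 3231 ≡ 15 (mod 48).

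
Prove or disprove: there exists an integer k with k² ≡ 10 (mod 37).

k = 26 works: 26² = 676, and 676 − 10 = 666 = 18·37.

k = 26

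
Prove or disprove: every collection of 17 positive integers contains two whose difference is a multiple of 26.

No; for instance {80, 81, 82, 83, 84, 85, 86, 87, 88, 89, 90, 91, 92, 93, 94, 95, 96} is a counterexample.

Take the 17 consecutive integers 80, 81, …, 96: their residues mod 26 are all distinct because 17 ≤ 26.
No two share a residue, so no pair has difference divisible by 26; the claim fails for this set.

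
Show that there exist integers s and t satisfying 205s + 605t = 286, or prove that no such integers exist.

gcd(205, 605) = 5, so every integer of the form 205s + 605t is a multiple of 5.
But 286 = 5·57 + 1, so 5 ∤ 286.
Hence no integers s, t satisfy the equation.

There are no such integers.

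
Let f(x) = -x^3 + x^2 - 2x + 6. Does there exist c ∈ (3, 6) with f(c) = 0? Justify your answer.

f(3) = -18 and f(6) = -186, both negative.
The derivative f'(x) = -3x^2 + 2x - 2 is a quadratic with discriminant 2² − 4·(-3)·(-2) = -20 < 0; it never vanishes, so it is always negative (sign of the leading coefficient).
So f is strictly decreasing; between 3 and 6 its values lie between f(3) = -18 and f(6) = -186, all negative. Therefore f has no root in (3, 6).

No such root exists.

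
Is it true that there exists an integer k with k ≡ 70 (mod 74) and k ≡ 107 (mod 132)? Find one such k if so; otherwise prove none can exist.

gcd(74, 132) = 2. If k ≡ 70 (mod 74) and k ≡ 107 (mod 132), then k ≡ 70 (mod 2) and k ≡ 107 (mod 2).
However 70 ≡ 0 and 107 ≡ 1 (mod 2), and 0 ≠ 1.
So no integer satisfies both congruences.

No such integer exists.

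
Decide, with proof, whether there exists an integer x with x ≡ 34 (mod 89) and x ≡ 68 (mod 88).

Since 89 and 88 share no common factor, CRT says the pair of congruences has a solution (unique mod 7832).
Write x = 34 + 89t and require 34 + 89t ≡ 68 (mod 88), i.e. 89t ≡ 34 (mod 88).
89 ≡ 1 (mod 88), so this reads 1t ≡ 34 (mod 88). So t ≡ 34 (mod 88).
Taking t = 34 gives x = 34 + 89·34 = 3060.
Check: 3060 mod 89 = 34, 3060 mod 88 = 68. ✓

x = 3060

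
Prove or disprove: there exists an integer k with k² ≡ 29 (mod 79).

79 is prime, so by Euler's criterion 29 is a square mod 79 iff 29^((79−1)/2) = 29^39 ≡ 1 (mod 79).
Squaring successively (mod 79): 29^2 = 841 ≡ 51; 29^4 ≡ 51² = 2601 ≡ 73; 29^8 ≡ 73² = 5329 ≡ 36; 29^16 ≡ 36² = 1296 ≡ 32; 29^32 ≡ 32² = 1024 ≡ 76.
Since 39 = 32 + 4 + 2 + 1, 29^39 ≡ 76 · 73 · 51 · 29; multiplying out mod 79: 76·73 = 5548 ≡ 18, then 18·51 = 918 ≡ 49, then 49·29 = 1421 ≡ 78. Thus 29^39 ≡ 78 ≡ −1 (mod 79).
The value −1 means 29 is a non-residue modulo 79, so k² ≡ 29 (mod 79) is impossible.

There is no such integer.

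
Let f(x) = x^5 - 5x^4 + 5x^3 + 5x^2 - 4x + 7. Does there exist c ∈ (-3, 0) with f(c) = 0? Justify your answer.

f(-3) = -719 and f(0) = 7, which have opposite signs.
f is continuous everywhere (it is a polynomial), in particular on [-3, 0].
By the Intermediate Value Theorem, f takes the value 0 somewhere in the open interval.

Yes, f has a root in the interval.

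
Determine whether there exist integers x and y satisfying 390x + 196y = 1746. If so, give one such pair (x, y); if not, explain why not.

Since gcd(390, 196) = 2 and 1746 = 2·873, Bézout's identity guarantees a solution.
Dividing through by 2 reduces the equation to 195x + 98y = 873.
Run the Euclidean algorithm on 195 and 98: 195 = 1·98 + 97, 98 = 1·97 + 1, 97 = 97·1 + 0.
Back-substituting, 1 = 98 − 1·97 = 98 − (195 − 1·98) = −195 + 2·98; that is, 195·(-1) + 98·2 = 1.
Scaling by 873 gives the particular solution (x, y) = (-873, 1746).
The general solution is x = -873 + 98k, y = 1746 − 195k; taking k = 9 gives the smaller pair x = 9, y = -9.
Check: 390·9 + 196·(-9) = 3510 − 1764 = 1746. ✓

x = 9, y = -9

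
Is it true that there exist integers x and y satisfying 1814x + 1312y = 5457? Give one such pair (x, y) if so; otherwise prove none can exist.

No such integers exist.

Both 1814 and 1312 are divisible by gcd(1814, 1312) = 2, hence so is any combination 1814x + 1312y.
However 5457 leaves remainder 1 on division by 2.
Therefore 1814x + 1312y = 5457 has no solution in integers.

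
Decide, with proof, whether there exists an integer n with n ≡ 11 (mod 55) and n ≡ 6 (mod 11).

There is no such integer.

gcd(55, 11) = 11. If n ≡ 11 (mod 55) and n ≡ 6 (mod 11), then n ≡ 11 (mod 11) and n ≡ 6 (mod 11).
These are incompatible: 11 − 6 = 5 is not divisible by 11.
Therefore no such n exists.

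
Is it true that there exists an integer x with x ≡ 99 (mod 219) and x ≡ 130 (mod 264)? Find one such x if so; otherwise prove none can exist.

No, no such integer exists.

gcd(219, 264) = 3. If x ≡ 99 (mod 219) and x ≡ 130 (mod 264), then x ≡ 99 (mod 3) and x ≡ 130 (mod 3).
However 99 ≡ 0 and 130 ≡ 1 (mod 3), and 0 ≠ 1.
Hence the system has no solution.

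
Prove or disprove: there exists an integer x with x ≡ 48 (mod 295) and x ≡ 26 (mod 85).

Reduce both congruences modulo 5, which divides 295 and 85: they say x ≡ 48 (mod 5) and x ≡ 26 (mod 5).
However 48 ≡ 3 and 26 ≡ 1 (mod 5), and 3 ≠ 1.
Therefore no such x exists.

There is no such integer.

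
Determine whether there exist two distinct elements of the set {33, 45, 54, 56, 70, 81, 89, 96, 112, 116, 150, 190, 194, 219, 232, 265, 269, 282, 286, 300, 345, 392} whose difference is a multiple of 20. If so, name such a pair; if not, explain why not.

45 and 265 are such a pair.

45 mod 20 = 5 and 265 mod 20 = 5, so 265 − 45 = 220 = 11·20.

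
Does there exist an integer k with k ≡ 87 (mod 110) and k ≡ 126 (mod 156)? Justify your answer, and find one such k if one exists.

Both moduli are multiples of 2 = gcd(110, 156), so any solution would satisfy k ≡ 87 and k ≡ 126 modulo 2 simultaneously.
However 87 ≡ 1 and 126 ≡ 0 (mod 2), and 1 ≠ 0.
Therefore no such k exists.

No such integer exists.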